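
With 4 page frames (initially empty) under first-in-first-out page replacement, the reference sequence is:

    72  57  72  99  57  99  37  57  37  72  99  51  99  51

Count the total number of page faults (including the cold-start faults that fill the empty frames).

72 -> miss, frames [72]
57 -> miss, frames [72, 57]
72 -> hit
99 -> miss, frames [72, 57, 99]
57 -> hit
99 -> hit
37 -> miss, frames [72, 57, 99, 37]
57 -> hit
37 -> hit
72 -> hit
99 -> hit
51 -> miss, evict 72, frames [57, 99, 37, 51]
99 -> hit
51 -> hit
Page faults: 5.

5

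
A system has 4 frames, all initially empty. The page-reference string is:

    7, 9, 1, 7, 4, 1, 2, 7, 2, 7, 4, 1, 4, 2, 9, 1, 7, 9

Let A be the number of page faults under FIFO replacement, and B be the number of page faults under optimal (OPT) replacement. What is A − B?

Under FIFO: F F F . F . F F . . . . . . F F . . → 8 faults.
Under OPT: F F F . F . F . . . . . . . F . . . → 6 faults.
A − B = 8 − 6 = 2.

2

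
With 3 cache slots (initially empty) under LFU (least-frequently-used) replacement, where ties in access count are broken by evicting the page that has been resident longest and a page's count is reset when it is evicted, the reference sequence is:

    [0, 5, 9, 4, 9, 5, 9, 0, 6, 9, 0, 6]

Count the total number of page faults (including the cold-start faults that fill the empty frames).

8

0 → fault, frames (0)
5 → fault, frames (0 5)
9 → fault, frames (0 5 9)
4 → fault, evict 0, frames (5 9 4)
9 → hit
5 → hit
9 → hit
0 → fault, evict 4, frames (5 9 0)
6 → fault, evict 0, frames (5 9 6)
9 → hit
0 → fault, evict 6, frames (5 9 0)
6 → fault, evict 0, frames (5 9 6)
Page faults: 8.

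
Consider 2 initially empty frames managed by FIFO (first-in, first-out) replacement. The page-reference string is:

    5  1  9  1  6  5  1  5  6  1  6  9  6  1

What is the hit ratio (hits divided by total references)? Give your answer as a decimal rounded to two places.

5 -> miss, frames {5}
1 -> miss, frames {5,1}
9 -> miss, evict 5, frames {1,9}
1 -> hit
6 -> miss, evict 1, frames {9,6}
5 -> miss, evict 9, frames {6,5}
1 -> miss, evict 6, frames {5,1}
5 -> hit
6 -> miss, evict 5, frames {1,6}
1 -> hit
6 -> hit
9 -> miss, evict 1, frames {6,9}
6 -> hit
1 -> miss, evict 6, frames {9,1}
Hits: 5 of 14 references → 5/14 = 0.3571.

0.36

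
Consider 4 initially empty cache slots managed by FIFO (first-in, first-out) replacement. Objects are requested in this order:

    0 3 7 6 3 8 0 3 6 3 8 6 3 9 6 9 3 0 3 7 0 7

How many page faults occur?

0: fault, frames (0)
3: fault, frames (0 3)
7: fault, frames (0 3 7)
6: fault, frames (0 3 7 6)
3: hit
8: fault, evict 0, frames (3 7 6 8)
0: fault, evict 3, frames (7 6 8 0)
3: fault, evict 7, frames (6 8 0 3)
6: hit
3: hit
8: hit
6: hit
3: hit
9: fault, evict 6, frames (8 0 3 9)
6: fault, evict 8, frames (0 3 9 6)
9: hit
3: hit
0: hit
3: hit
7: fault, evict 0, frames (3 9 6 7)
0: fault, evict 3, frames (9 6 7 0)
7: hit
Page faults: 11.

11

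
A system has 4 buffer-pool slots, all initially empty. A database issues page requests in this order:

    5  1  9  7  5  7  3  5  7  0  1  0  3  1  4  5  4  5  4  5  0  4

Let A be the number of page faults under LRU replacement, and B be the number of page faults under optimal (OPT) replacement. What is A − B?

Under LRU: F F F F . . F . . F F . F . F F . . . . F . → 11 faults.
Under OPT: F F F F . . F . . F . . . . F . . . . . . . → 7 faults.
A − B = 11 − 7 = 4.

4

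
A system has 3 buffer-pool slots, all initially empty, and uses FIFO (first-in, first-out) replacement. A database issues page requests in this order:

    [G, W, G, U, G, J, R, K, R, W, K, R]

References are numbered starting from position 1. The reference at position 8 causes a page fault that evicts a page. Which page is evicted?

pos 1: G -> fault, frames {G}
pos 2: W -> fault, frames {G,W}
pos 3: G -> hit
pos 4: U -> fault, frames {G,W,U}
pos 5: G -> hit
pos 6: J -> fault, evict G, frames {W,U,J}
pos 7: R -> fault, evict W, frames {U,J,R}
pos 8: K -> fault, evict U, frames {J,R,K}
At position 8, page U is evicted.

U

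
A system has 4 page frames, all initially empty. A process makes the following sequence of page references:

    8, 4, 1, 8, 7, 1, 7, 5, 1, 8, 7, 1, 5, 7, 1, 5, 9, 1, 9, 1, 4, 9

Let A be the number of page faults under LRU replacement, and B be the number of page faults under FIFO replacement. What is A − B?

-2

Under LRU: F F F . F . . F . . . . . . . . F . . . F . → 7 faults.
Under FIFO: F F F . F . . F . F . . . . . . F F . . F . → 9 faults.
A − B = 7 − 9 = -2.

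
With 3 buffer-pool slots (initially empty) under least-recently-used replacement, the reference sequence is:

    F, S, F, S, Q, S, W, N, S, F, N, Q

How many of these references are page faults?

F → miss, frames (F)
S → miss, frames (F S)
F → hit
S → hit
Q → miss, frames (F S Q)
S → hit
W → miss, evict F, frames (Q S W)
N → miss, evict Q, frames (S W N)
S → hit
F → miss, evict W, frames (N S F)
N → hit
Q → miss, evict S, frames (F N Q)
Page faults: 7.

7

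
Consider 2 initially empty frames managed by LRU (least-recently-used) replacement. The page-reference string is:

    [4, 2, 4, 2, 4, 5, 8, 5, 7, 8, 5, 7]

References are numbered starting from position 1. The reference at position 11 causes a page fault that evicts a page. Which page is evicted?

7

pos 1: 4 → miss, frames [4]
pos 2: 2 → miss, frames [4, 2]
pos 3: 4 → hit
pos 4: 2 → hit
pos 5: 4 → hit
pos 6: 5 → miss, evict 2, frames [4, 5]
pos 7: 8 → miss, evict 4, frames [5, 8]
pos 8: 5 → hit
pos 9: 7 → miss, evict 8, frames [5, 7]
pos 10: 8 → miss, evict 5, frames [7, 8]
pos 11: 5 → miss, evict 7, frames [8, 5]
At position 11, page 7 is evicted.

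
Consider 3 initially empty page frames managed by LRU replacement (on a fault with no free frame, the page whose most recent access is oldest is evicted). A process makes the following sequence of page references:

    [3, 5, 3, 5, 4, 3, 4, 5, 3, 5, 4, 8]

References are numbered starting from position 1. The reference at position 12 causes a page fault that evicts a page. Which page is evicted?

pos 1: 3 → fault, frames (3)
pos 2: 5 → fault, frames (3 5)
pos 3: 3 → hit
pos 4: 5 → hit
pos 5: 4 → fault, frames (3 5 4)
pos 6: 3 → hit
pos 7: 4 → hit
pos 8: 5 → hit
pos 9: 3 → hit
pos 10: 5 → hit
pos 11: 4 → hit
pos 12: 8 → fault, evict 3, frames (5 4 8)
At position 12, page 3 is evicted.

3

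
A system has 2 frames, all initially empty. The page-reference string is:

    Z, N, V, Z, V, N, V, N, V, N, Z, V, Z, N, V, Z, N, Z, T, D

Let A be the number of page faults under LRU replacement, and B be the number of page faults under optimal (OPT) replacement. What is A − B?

4

Under LRU: F F F F . F . . . . F F . F F F F . F F → 13 faults.
Under OPT: F F F . . F . . . . F . . F . F . . F F → 9 faults.
A − B = 13 − 9 = 4.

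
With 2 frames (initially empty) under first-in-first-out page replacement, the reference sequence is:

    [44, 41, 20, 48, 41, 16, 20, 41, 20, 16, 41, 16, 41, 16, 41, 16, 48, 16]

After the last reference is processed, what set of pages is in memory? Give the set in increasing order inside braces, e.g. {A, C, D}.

44 -> miss, frames [44]
41 -> miss, frames [44, 41]
20 -> miss, evict 44, frames [41, 20]
48 -> miss, evict 41, frames [20, 48]
41 -> miss, evict 20, frames [48, 41]
16 -> miss, evict 48, frames [41, 16]
20 -> miss, evict 41, frames [16, 20]
41 -> miss, evict 16, frames [20, 41]
20 -> hit
16 -> miss, evict 20, frames [41, 16]
41 -> hit
16 -> hit
41 -> hit
16 -> hit
41 -> hit
16 -> hit
48 -> miss, evict 41, frames [16, 48]
16 -> hit

{16, 48}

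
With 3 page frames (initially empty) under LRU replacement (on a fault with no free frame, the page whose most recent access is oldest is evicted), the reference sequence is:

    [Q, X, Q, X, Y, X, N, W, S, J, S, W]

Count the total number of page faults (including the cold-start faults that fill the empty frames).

7

Q -> fault, frames [Q]
X -> fault, frames [Q, X]
Q -> hit
X -> hit
Y -> fault, frames [Q, X, Y]
X -> hit
N -> fault, evict Q, frames [Y, X, N]
W -> fault, evict Y, frames [X, N, W]
S -> fault, evict X, frames [N, W, S]
J -> fault, evict N, frames [W, S, J]
S -> hit
W -> hit
Page faults: 7.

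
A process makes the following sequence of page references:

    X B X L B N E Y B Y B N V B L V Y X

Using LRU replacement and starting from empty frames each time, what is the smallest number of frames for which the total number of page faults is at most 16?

2

f=1: 18 faults
f=2: 15 faults
f=3: 12 faults
f=4: 10 faults
f=5: 9 faults
f=6: 8 faults
f=7: 7 faults
Smallest f with faults ≤ 16 is 2.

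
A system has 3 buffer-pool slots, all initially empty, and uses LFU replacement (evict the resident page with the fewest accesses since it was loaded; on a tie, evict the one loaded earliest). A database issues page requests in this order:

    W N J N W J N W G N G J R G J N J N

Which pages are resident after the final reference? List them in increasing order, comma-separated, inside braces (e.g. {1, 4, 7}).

W: miss, frames {W}
N: miss, frames {W,N}
J: miss, frames {W,N,J}
N: hit
W: hit
J: hit
N: hit
W: hit
G: miss, evict J, frames {W,N,G}
N: hit
G: hit
J: miss, evict G, frames {W,N,J}
R: miss, evict J, frames {W,N,R}
G: miss, evict R, frames {W,N,G}
J: miss, evict G, frames {W,N,J}
N: hit
J: hit
N: hit

{J, N, W}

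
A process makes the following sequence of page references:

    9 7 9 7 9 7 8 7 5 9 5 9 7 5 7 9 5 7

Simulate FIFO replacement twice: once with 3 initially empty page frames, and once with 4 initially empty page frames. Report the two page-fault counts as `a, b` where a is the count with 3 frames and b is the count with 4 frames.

6, 4

3 frames: F F . . . . F . F F . . F . . . . . → 6 faults.
4 frames: F F . . . . F . F . . . . . . . . . → 4 faults.
4 < 6: adding a frame reduced faults, as is typical.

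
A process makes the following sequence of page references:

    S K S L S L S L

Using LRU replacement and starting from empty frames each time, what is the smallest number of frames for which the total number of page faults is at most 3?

f=1: 8 faults
f=2: 3 faults
f=3: 3 faults
Smallest f with faults ≤ 3 is 2.

2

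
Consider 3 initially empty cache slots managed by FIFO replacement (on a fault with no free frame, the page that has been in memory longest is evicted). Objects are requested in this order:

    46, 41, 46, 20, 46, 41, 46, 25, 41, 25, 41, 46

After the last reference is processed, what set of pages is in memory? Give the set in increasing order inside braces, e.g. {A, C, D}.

{20, 25, 46}

46 -> miss, frames (46)
41 -> miss, frames (46 41)
46 -> hit
20 -> miss, frames (46 41 20)
46 -> hit
41 -> hit
46 -> hit
25 -> miss, evict 46, frames (41 20 25)
41 -> hit
25 -> hit
41 -> hit
46 -> miss, evict 41, frames (20 25 46)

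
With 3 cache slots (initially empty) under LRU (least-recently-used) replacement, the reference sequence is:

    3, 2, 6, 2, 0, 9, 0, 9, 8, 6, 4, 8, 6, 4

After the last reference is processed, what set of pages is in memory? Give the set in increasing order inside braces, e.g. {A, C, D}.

3: fault, frames {3}
2: fault, frames {3,2}
6: fault, frames {3,2,6}
2: hit
0: fault, evict 3, frames {6,2,0}
9: fault, evict 6, frames {2,0,9}
0: hit
9: hit
8: fault, evict 2, frames {0,9,8}
6: fault, evict 0, frames {9,8,6}
4: fault, evict 9, frames {8,6,4}
8: hit
6: hit
4: hit

{4, 6, 8}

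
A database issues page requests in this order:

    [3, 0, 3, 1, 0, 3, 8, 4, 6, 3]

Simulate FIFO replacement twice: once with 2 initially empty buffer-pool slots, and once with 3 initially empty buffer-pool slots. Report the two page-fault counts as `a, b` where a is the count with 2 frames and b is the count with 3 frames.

8, 7

2 frames: F F . F . F F F F F → 8 faults.
3 frames: F F . F . . F F F F → 7 faults.
7 < 8: adding a frame reduced faults, as is typical.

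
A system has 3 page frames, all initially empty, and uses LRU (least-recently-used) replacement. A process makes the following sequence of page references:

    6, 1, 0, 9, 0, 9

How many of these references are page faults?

4

6 → miss, frames {6}
1 → miss, frames {6,1}
0 → miss, frames {6,1,0}
9 → miss, evict 6, frames {1,0,9}
0 → hit
9 → hit
Page faults: 4.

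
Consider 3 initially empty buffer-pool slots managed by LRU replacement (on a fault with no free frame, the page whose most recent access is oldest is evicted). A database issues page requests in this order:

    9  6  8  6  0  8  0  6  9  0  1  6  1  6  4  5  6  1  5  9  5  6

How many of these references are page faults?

9: fault, frames {9}
6: fault, frames {9,6}
8: fault, frames {9,6,8}
6: hit
0: fault, evict 9, frames {8,6,0}
8: hit
0: hit
6: hit
9: fault, evict 8, frames {0,6,9}
0: hit
1: fault, evict 6, frames {9,0,1}
6: fault, evict 9, frames {0,1,6}
1: hit
6: hit
4: fault, evict 0, frames {1,6,4}
5: fault, evict 1, frames {6,4,5}
6: hit
1: fault, evict 4, frames {5,6,1}
5: hit
9: fault, evict 6, frames {1,5,9}
5: hit
6: fault, evict 1, frames {9,5,6}
Page faults: 12.

12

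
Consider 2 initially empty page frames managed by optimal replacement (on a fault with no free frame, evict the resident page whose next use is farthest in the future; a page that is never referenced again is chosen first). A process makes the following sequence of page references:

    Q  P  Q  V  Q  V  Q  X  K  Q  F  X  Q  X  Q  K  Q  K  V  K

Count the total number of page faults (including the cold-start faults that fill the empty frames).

Q: miss, frames {Q}
P: miss, frames {Q,P}
Q: hit
V: miss, evict P, frames {Q,V}
Q: hit
V: hit
Q: hit
X: miss, evict V, frames {Q,X}
K: miss, evict X, frames {Q,K}
Q: hit
F: miss, evict K, frames {Q,F}
X: miss, evict F, frames {Q,X}
Q: hit
X: hit
Q: hit
K: miss, evict X, frames {Q,K}
Q: hit
K: hit
V: miss, evict Q, frames {K,V}
K: hit
Page faults: 9.

9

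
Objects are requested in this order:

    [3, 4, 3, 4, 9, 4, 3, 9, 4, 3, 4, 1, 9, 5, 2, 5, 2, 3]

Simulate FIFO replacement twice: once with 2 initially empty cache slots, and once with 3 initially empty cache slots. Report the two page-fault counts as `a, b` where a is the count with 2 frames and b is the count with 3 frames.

10, 7

2 frames: F F . . F . F . F . . F F F F . . F → 10 faults.
3 frames: F F . . F . . . . . . F . F F . . F → 7 faults.
7 < 10: adding a frame reduced faults, as is typical.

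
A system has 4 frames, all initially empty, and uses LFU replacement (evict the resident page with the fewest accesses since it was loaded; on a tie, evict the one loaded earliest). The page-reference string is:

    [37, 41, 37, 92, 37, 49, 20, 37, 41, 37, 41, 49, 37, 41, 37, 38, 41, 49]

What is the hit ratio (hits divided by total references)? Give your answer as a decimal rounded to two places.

37 -> miss, frames [37]
41 -> miss, frames [37, 41]
37 -> hit
92 -> miss, frames [37, 41, 92]
37 -> hit
49 -> miss, frames [37, 41, 92, 49]
20 -> miss, evict 41, frames [37, 92, 49, 20]
37 -> hit
41 -> miss, evict 92, frames [37, 49, 20, 41]
37 -> hit
41 -> hit
49 -> hit
37 -> hit
41 -> hit
37 -> hit
38 -> miss, evict 20, frames [37, 49, 41, 38]
41 -> hit
49 -> hit
Hits: 11 of 18 references → 11/18 = 0.6111.

0.61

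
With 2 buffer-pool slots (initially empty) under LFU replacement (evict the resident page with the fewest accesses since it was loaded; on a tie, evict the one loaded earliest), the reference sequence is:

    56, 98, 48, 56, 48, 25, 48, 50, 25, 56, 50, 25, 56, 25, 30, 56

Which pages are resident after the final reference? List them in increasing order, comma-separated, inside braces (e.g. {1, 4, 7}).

56 → fault, frames {56}
98 → fault, frames {56,98}
48 → fault, evict 56, frames {98,48}
56 → fault, evict 98, frames {48,56}
48 → hit
25 → fault, evict 56, frames {48,25}
48 → hit
50 → fault, evict 25, frames {48,50}
25 → fault, evict 50, frames {48,25}
56 → fault, evict 25, frames {48,56}
50 → fault, evict 56, frames {48,50}
25 → fault, evict 50, frames {48,25}
56 → fault, evict 25, frames {48,56}
25 → fault, evict 56, frames {48,25}
30 → fault, evict 25, frames {48,30}
56 → fault, evict 30, frames {48,56}

{48, 56}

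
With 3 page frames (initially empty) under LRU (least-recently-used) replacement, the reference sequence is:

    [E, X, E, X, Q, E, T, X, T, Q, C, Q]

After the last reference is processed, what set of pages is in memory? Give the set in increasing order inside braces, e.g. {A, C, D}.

{C, Q, T}

E -> fault, frames [E]
X -> fault, frames [E, X]
E -> hit
X -> hit
Q -> fault, frames [E, X, Q]
E -> hit
T -> fault, evict X, frames [Q, E, T]
X -> fault, evict Q, frames [E, T, X]
T -> hit
Q -> fault, evict E, frames [X, T, Q]
C -> fault, evict X, frames [T, Q, C]
Q -> hit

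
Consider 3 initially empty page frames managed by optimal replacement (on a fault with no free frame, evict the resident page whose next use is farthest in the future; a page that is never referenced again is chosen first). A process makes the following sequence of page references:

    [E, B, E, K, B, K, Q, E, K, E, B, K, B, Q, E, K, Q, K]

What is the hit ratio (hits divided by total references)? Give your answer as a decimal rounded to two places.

E: miss, frames (E)
B: miss, frames (E B)
E: hit
K: miss, frames (E B K)
B: hit
K: hit
Q: miss, evict B, frames (E K Q)
E: hit
K: hit
E: hit
B: miss, evict E, frames (K Q B)
K: hit
B: hit
Q: hit
E: miss, evict B, frames (K Q E)
K: hit
Q: hit
K: hit
Hits: 12 of 18 references → 12/18 = 0.6667.

0.67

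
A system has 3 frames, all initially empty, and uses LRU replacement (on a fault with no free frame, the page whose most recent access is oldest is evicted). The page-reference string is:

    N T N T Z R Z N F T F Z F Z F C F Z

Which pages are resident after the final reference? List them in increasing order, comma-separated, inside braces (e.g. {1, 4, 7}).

N → miss, frames [N]
T → miss, frames [N, T]
N → hit
T → hit
Z → miss, frames [N, T, Z]
R → miss, evict N, frames [T, Z, R]
Z → hit
N → miss, evict T, frames [R, Z, N]
F → miss, evict R, frames [Z, N, F]
T → miss, evict Z, frames [N, F, T]
F → hit
Z → miss, evict N, frames [T, F, Z]
F → hit
Z → hit
F → hit
C → miss, evict T, frames [Z, F, C]
F → hit
Z → hit

{C, F, Z}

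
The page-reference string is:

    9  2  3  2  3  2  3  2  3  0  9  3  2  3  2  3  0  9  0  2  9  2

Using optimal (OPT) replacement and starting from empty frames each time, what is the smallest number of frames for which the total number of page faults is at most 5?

4

f=1: 22 faults
f=2: 9 faults
f=3: 6 faults
f=4: 4 faults
Smallest f with faults ≤ 5 is 4.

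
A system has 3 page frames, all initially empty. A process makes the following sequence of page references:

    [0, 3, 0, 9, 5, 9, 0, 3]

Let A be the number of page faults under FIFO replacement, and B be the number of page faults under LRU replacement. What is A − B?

1

Under FIFO: F F . F F . F F → 6 faults.
Under LRU: F F . F F . . F → 5 faults.
A − B = 6 − 5 = 1.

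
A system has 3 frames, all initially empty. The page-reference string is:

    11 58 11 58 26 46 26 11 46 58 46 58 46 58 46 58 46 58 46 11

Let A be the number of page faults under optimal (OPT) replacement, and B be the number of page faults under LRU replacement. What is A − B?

-1

Under OPT: F F . . F F . . . F . . . . . . . . . . → 5 faults.
Under LRU: F F . . F F . F . F . . . . . . . . . . → 6 faults.
A − B = 5 − 6 = -1.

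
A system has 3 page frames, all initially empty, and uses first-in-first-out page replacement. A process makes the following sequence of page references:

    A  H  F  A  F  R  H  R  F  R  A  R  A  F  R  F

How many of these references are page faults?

A → fault, frames [A]
H → fault, frames [A, H]
F → fault, frames [A, H, F]
A → hit
F → hit
R → fault, evict A, frames [H, F, R]
H → hit
R → hit
F → hit
R → hit
A → fault, evict H, frames [F, R, A]
R → hit
A → hit
F → hit
R → hit
F → hit
Page faults: 5.

5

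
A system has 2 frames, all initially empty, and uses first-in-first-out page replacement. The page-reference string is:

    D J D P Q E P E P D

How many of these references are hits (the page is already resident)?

3

D → fault, frames [D]
J → fault, frames [D, J]
D → hit
P → fault, evict D, frames [J, P]
Q → fault, evict J, frames [P, Q]
E → fault, evict P, frames [Q, E]
P → fault, evict Q, frames [E, P]
E → hit
P → hit
D → fault, evict E, frames [P, D]
Hits: 3.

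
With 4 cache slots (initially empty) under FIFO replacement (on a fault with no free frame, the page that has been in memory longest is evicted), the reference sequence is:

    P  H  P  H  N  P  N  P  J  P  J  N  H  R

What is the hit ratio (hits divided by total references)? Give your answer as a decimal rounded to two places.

P: miss, frames (P)
H: miss, frames (P H)
P: hit
H: hit
N: miss, frames (P H N)
P: hit
N: hit
P: hit
J: miss, frames (P H N J)
P: hit
J: hit
N: hit
H: hit
R: miss, evict P, frames (H N J R)
Hits: 9 of 14 references → 9/14 = 0.6429.

0.64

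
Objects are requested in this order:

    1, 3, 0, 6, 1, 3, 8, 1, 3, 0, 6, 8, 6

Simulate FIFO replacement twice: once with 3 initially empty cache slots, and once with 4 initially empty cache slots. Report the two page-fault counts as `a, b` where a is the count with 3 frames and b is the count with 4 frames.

3 frames: F F F F F F F . . F F . . → 9 faults.
4 frames: F F F F . . F F F F F F . → 10 faults.
10 > 9: adding a frame increased faults — Belady's anomaly.

9, 10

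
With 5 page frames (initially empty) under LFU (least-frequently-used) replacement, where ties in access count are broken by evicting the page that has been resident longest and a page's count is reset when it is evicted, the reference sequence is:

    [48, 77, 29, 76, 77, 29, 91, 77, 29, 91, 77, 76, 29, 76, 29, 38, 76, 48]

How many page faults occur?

48 -> fault, frames {48}
77 -> fault, frames {48,77}
29 -> fault, frames {48,77,29}
76 -> fault, frames {48,77,29,76}
77 -> hit
29 -> hit
91 -> fault, frames {48,77,29,76,91}
77 -> hit
29 -> hit
91 -> hit
77 -> hit
76 -> hit
29 -> hit
76 -> hit
29 -> hit
38 -> fault, evict 48, frames {77,29,76,91,38}
76 -> hit
48 -> fault, evict 38, frames {77,29,76,91,48}
Page faults: 7.

7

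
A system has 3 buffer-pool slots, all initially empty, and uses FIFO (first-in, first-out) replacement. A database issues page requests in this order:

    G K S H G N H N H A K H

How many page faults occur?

9

G: miss, frames [G]
K: miss, frames [G, K]
S: miss, frames [G, K, S]
H: miss, evict G, frames [K, S, H]
G: miss, evict K, frames [S, H, G]
N: miss, evict S, frames [H, G, N]
H: hit
N: hit
H: hit
A: miss, evict H, frames [G, N, A]
K: miss, evict G, frames [N, A, K]
H: miss, evict N, frames [A, K, H]
Page faults: 9.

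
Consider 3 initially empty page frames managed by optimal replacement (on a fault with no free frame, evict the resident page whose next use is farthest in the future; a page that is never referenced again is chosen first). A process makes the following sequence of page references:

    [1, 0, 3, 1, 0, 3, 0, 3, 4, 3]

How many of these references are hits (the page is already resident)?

1 → miss, frames {1}
0 → miss, frames {1,0}
3 → miss, frames {1,0,3}
1 → hit
0 → hit
3 → hit
0 → hit
3 → hit
4 → miss, evict 0, frames {1,3,4}
3 → hit
Hits: 6.

6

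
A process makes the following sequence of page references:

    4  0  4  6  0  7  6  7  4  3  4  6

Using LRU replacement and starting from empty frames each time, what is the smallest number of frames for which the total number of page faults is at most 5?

4

f=1: 12 faults
f=2: 9 faults
f=3: 7 faults
f=4: 5 faults
f=5: 5 faults
Smallest f with faults ≤ 5 is 4.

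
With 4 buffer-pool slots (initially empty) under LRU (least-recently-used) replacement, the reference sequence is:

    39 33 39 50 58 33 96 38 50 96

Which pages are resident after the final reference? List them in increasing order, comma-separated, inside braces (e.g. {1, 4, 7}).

39: miss, frames (39)
33: miss, frames (39 33)
39: hit
50: miss, frames (33 39 50)
58: miss, frames (33 39 50 58)
33: hit
96: miss, evict 39, frames (50 58 33 96)
38: miss, evict 50, frames (58 33 96 38)
50: miss, evict 58, frames (33 96 38 50)
96: hit

{33, 38, 50, 96}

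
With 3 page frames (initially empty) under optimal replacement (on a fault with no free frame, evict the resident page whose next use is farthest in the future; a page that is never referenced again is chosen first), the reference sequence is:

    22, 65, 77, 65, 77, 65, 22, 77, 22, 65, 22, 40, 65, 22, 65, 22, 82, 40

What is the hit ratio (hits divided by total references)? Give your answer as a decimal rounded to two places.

0.72

22: miss, frames {22}
65: miss, frames {22,65}
77: miss, frames {22,65,77}
65: hit
77: hit
65: hit
22: hit
77: hit
22: hit
65: hit
22: hit
40: miss, evict 77, frames {22,65,40}
65: hit
22: hit
65: hit
22: hit
82: miss, evict 65, frames {22,40,82}
40: hit
Hits: 13 of 18 references → 13/18 = 0.7222.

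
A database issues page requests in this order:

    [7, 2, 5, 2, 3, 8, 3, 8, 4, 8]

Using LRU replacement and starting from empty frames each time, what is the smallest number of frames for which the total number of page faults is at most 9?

f=1: 10 faults
f=2: 6 faults
f=3: 6 faults
f=4: 6 faults
f=5: 6 faults
f=6: 6 faults
Smallest f with faults ≤ 9 is 2.

2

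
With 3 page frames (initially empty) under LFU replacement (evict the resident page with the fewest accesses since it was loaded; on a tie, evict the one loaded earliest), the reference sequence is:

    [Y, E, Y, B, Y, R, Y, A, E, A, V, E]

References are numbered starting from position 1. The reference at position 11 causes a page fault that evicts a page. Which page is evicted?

pos 1: Y -> fault, frames [Y]
pos 2: E -> fault, frames [Y, E]
pos 3: Y -> hit
pos 4: B -> fault, frames [Y, E, B]
pos 5: Y -> hit
pos 6: R -> fault, evict E, frames [Y, B, R]
pos 7: Y -> hit
pos 8: A -> fault, evict B, frames [Y, R, A]
pos 9: E -> fault, evict R, frames [Y, A, E]
pos 10: A -> hit
pos 11: V -> fault, evict E, frames [Y, A, V]
At position 11, page E is evicted.

E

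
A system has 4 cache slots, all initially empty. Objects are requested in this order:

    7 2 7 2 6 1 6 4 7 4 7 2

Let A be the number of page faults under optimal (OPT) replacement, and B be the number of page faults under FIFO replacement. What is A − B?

Under OPT: F F . . F F . F . . . . → 5 faults.
Under FIFO: F F . . F F . F F . . F → 7 faults.
A − B = 5 − 7 = -2.

-2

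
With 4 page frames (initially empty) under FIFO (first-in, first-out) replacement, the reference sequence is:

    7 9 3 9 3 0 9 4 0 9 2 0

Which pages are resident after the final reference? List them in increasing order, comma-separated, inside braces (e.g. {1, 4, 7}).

{0, 2, 3, 4}

7: fault, frames [7]
9: fault, frames [7, 9]
3: fault, frames [7, 9, 3]
9: hit
3: hit
0: fault, frames [7, 9, 3, 0]
9: hit
4: fault, evict 7, frames [9, 3, 0, 4]
0: hit
9: hit
2: fault, evict 9, frames [3, 0, 4, 2]
0: hit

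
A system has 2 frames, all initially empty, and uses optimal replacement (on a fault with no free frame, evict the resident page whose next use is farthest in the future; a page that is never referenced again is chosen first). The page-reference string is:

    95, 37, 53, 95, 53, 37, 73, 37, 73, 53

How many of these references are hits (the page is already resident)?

4

95 → fault, frames [95]
37 → fault, frames [95, 37]
53 → fault, evict 37, frames [95, 53]
95 → hit
53 → hit
37 → fault, evict 95, frames [53, 37]
73 → fault, evict 53, frames [37, 73]
37 → hit
73 → hit
53 → fault, evict 73, frames [37, 53]
Hits: 4.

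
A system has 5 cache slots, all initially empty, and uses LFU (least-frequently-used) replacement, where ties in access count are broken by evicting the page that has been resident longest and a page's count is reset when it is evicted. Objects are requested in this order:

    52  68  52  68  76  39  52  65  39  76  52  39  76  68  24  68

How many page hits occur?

10

52 -> fault, frames {52}
68 -> fault, frames {52,68}
52 -> hit
68 -> hit
76 -> fault, frames {52,68,76}
39 -> fault, frames {52,68,76,39}
52 -> hit
65 -> fault, frames {52,68,76,39,65}
39 -> hit
76 -> hit
52 -> hit
39 -> hit
76 -> hit
68 -> hit
24 -> fault, evict 65, frames {52,68,76,39,24}
68 -> hit
Hits: 10.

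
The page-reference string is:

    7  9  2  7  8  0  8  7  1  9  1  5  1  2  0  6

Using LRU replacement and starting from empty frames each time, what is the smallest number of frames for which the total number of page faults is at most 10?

6

f=1: 16 faults
f=2: 13 faults
f=3: 11 faults
f=4: 11 faults
f=5: 11 faults
f=6: 10 faults
f=7: 8 faults
f=8: 8 faults
Smallest f with faults ≤ 10 is 6.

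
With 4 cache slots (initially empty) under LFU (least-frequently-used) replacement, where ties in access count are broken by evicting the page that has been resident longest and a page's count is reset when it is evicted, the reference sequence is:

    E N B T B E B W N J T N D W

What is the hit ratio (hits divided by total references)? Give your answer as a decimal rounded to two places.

0.21

E -> fault, frames (E)
N -> fault, frames (E N)
B -> fault, frames (E N B)
T -> fault, frames (E N B T)
B -> hit
E -> hit
B -> hit
W -> fault, evict N, frames (E B T W)
N -> fault, evict T, frames (E B W N)
J -> fault, evict W, frames (E B N J)
T -> fault, evict N, frames (E B J T)
N -> fault, evict J, frames (E B T N)
D -> fault, evict T, frames (E B N D)
W -> fault, evict N, frames (E B D W)
Hits: 3 of 14 references → 3/14 = 0.2143.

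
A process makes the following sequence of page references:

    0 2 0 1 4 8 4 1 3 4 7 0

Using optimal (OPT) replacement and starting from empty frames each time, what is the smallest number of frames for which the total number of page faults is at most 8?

f=1: 12 faults
f=2: 9 faults
f=3: 8 faults
f=4: 7 faults
f=5: 7 faults
f=6: 7 faults
f=7: 7 faults
Smallest f with faults ≤ 8 is 3.

3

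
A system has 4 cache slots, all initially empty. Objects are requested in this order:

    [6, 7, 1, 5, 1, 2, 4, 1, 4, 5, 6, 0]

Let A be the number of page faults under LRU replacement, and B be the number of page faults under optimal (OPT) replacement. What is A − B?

Under LRU: F F F F . F F . . . F F → 8 faults.
Under OPT: F F F F . F F . . . . F → 7 faults.
A − B = 8 − 7 = 1.

1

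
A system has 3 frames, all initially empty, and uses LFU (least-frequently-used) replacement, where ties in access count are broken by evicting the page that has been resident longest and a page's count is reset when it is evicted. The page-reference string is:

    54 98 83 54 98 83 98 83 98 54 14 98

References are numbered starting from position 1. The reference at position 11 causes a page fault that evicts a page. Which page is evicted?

pos 1: 54 -> fault, frames {54}
pos 2: 98 -> fault, frames {54,98}
pos 3: 83 -> fault, frames {54,98,83}
pos 4: 54 -> hit
pos 5: 98 -> hit
pos 6: 83 -> hit
pos 7: 98 -> hit
pos 8: 83 -> hit
pos 9: 98 -> hit
pos 10: 54 -> hit
pos 11: 14 -> fault, evict 54, frames {98,83,14}
At position 11, page 54 is evicted.

54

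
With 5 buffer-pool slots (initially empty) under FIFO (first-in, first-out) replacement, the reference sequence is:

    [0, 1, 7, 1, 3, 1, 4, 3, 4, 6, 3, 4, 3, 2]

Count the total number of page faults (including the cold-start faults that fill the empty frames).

7

0 → miss, frames {0}
1 → miss, frames {0,1}
7 → miss, frames {0,1,7}
1 → hit
3 → miss, frames {0,1,7,3}
1 → hit
4 → miss, frames {0,1,7,3,4}
3 → hit
4 → hit
6 → miss, evict 0, frames {1,7,3,4,6}
3 → hit
4 → hit
3 → hit
2 → miss, evict 1, frames {7,3,4,6,2}
Page faults: 7.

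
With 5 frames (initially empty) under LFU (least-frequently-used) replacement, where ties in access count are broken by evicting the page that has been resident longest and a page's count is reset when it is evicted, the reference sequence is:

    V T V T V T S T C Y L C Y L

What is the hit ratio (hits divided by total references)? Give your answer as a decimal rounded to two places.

V: miss, frames (V)
T: miss, frames (V T)
V: hit
T: hit
V: hit
T: hit
S: miss, frames (V T S)
T: hit
C: miss, frames (V T S C)
Y: miss, frames (V T S C Y)
L: miss, evict S, frames (V T C Y L)
C: hit
Y: hit
L: hit
Hits: 8 of 14 references → 8/14 = 0.5714.

0.57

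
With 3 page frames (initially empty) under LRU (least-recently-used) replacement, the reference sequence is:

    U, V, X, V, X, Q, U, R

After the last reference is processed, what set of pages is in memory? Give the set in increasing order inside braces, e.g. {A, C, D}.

{Q, R, U}

U: miss, frames (U)
V: miss, frames (U V)
X: miss, frames (U V X)
V: hit
X: hit
Q: miss, evict U, frames (V X Q)
U: miss, evict V, frames (X Q U)
R: miss, evict X, frames (Q U R)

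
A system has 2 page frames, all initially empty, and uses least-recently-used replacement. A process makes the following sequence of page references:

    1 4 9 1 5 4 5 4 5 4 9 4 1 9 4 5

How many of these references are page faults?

11

1: miss, frames (1)
4: miss, frames (1 4)
9: miss, evict 1, frames (4 9)
1: miss, evict 4, frames (9 1)
5: miss, evict 9, frames (1 5)
4: miss, evict 1, frames (5 4)
5: hit
4: hit
5: hit
4: hit
9: miss, evict 5, frames (4 9)
4: hit
1: miss, evict 9, frames (4 1)
9: miss, evict 4, frames (1 9)
4: miss, evict 1, frames (9 4)
5: miss, evict 9, frames (4 5)
Page faults: 11.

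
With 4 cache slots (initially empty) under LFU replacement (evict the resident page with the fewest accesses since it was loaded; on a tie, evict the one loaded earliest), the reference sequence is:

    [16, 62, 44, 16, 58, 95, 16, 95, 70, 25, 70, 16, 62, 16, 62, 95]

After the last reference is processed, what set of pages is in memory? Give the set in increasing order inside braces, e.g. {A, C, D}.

16: fault, frames {16}
62: fault, frames {16,62}
44: fault, frames {16,62,44}
16: hit
58: fault, frames {16,62,44,58}
95: fault, evict 62, frames {16,44,58,95}
16: hit
95: hit
70: fault, evict 44, frames {16,58,95,70}
25: fault, evict 58, frames {16,95,70,25}
70: hit
16: hit
62: fault, evict 25, frames {16,95,70,62}
16: hit
62: hit
95: hit

{16, 62, 70, 95}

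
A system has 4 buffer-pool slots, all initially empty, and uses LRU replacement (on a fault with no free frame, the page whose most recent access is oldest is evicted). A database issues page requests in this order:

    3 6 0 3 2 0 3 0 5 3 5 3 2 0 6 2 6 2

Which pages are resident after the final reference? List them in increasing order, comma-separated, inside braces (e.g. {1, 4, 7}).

{0, 2, 3, 6}

3: miss, frames (3)
6: miss, frames (3 6)
0: miss, frames (3 6 0)
3: hit
2: miss, frames (6 0 3 2)
0: hit
3: hit
0: hit
5: miss, evict 6, frames (2 3 0 5)
3: hit
5: hit
3: hit
2: hit
0: hit
6: miss, evict 5, frames (3 2 0 6)
2: hit
6: hit
2: hit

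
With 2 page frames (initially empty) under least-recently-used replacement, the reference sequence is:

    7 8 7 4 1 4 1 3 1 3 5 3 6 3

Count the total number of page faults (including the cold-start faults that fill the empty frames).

7

7 -> miss, frames [7]
8 -> miss, frames [7, 8]
7 -> hit
4 -> miss, evict 8, frames [7, 4]
1 -> miss, evict 7, frames [4, 1]
4 -> hit
1 -> hit
3 -> miss, evict 4, frames [1, 3]
1 -> hit
3 -> hit
5 -> miss, evict 1, frames [3, 5]
3 -> hit
6 -> miss, evict 5, frames [3, 6]
3 -> hit
Page faults: 7.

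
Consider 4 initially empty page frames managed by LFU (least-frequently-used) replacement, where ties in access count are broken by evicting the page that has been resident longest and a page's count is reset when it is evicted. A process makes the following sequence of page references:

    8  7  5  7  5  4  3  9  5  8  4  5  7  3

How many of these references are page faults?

8 -> fault, frames (8)
7 -> fault, frames (8 7)
5 -> fault, frames (8 7 5)
7 -> hit
5 -> hit
4 -> fault, frames (8 7 5 4)
3 -> fault, evict 8, frames (7 5 4 3)
9 -> fault, evict 4, frames (7 5 3 9)
5 -> hit
8 -> fault, evict 3, frames (7 5 9 8)
4 -> fault, evict 9, frames (7 5 8 4)
5 -> hit
7 -> hit
3 -> fault, evict 8, frames (7 5 4 3)
Page faults: 9.

9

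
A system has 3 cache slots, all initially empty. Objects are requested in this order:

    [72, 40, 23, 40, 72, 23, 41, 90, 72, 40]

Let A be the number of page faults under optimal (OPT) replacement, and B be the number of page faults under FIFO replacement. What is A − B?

Under OPT: F F F . . . F F . . → 5 faults.
Under FIFO: F F F . . . F F F F → 7 faults.
A − B = 5 − 7 = -2.

-2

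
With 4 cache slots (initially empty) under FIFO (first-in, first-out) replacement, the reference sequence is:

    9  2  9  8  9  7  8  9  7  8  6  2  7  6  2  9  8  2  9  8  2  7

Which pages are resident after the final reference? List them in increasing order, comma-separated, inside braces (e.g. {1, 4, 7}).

9: fault, frames (9)
2: fault, frames (9 2)
9: hit
8: fault, frames (9 2 8)
9: hit
7: fault, frames (9 2 8 7)
8: hit
9: hit
7: hit
8: hit
6: fault, evict 9, frames (2 8 7 6)
2: hit
7: hit
6: hit
2: hit
9: fault, evict 2, frames (8 7 6 9)
8: hit
2: fault, evict 8, frames (7 6 9 2)
9: hit
8: fault, evict 7, frames (6 9 2 8)
2: hit
7: fault, evict 6, frames (9 2 8 7)

{2, 7, 8, 9}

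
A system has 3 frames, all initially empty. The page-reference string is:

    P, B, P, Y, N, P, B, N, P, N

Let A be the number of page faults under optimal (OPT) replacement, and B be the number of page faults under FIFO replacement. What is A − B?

-2

Under OPT: F F . F F . . . . . → 4 faults.
Under FIFO: F F . F F F F . . . → 6 faults.
A − B = 4 − 6 = -2.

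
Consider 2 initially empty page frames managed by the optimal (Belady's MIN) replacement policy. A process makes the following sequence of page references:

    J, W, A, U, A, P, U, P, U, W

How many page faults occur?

6

J -> fault, frames {J}
W -> fault, frames {J,W}
A -> fault, evict J, frames {W,A}
U -> fault, evict W, frames {A,U}
A -> hit
P -> fault, evict A, frames {U,P}
U -> hit
P -> hit
U -> hit
W -> fault, evict P, frames {U,W}
Page faults: 6.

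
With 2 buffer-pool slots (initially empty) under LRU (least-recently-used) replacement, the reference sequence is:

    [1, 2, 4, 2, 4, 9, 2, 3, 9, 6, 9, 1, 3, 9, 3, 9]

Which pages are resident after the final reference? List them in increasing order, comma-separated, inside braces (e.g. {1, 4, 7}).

{3, 9}

1: fault, frames {1}
2: fault, frames {1,2}
4: fault, evict 1, frames {2,4}
2: hit
4: hit
9: fault, evict 2, frames {4,9}
2: fault, evict 4, frames {9,2}
3: fault, evict 9, frames {2,3}
9: fault, evict 2, frames {3,9}
6: fault, evict 3, frames {9,6}
9: hit
1: fault, evict 6, frames {9,1}
3: fault, evict 9, frames {1,3}
9: fault, evict 1, frames {3,9}
3: hit
9: hit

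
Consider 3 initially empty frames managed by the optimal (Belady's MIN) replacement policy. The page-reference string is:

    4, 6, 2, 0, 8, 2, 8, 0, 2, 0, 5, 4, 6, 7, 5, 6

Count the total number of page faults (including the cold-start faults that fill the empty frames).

9

4 → fault, frames (4)
6 → fault, frames (4 6)
2 → fault, frames (4 6 2)
0 → fault, evict 6, frames (4 2 0)
8 → fault, evict 4, frames (2 0 8)
2 → hit
8 → hit
0 → hit
2 → hit
0 → hit
5 → fault, evict 8, frames (2 0 5)
4 → fault, evict 0, frames (2 5 4)
6 → fault, evict 4, frames (2 5 6)
7 → fault, evict 2, frames (5 6 7)
5 → hit
6 → hit
Page faults: 9.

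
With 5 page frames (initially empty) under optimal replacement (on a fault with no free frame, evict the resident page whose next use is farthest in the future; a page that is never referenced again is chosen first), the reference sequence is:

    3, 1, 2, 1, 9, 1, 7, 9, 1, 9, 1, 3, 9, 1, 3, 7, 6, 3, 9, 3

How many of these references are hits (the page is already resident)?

3: miss, frames (3)
1: miss, frames (3 1)
2: miss, frames (3 1 2)
1: hit
9: miss, frames (3 1 2 9)
1: hit
7: miss, frames (3 1 2 9 7)
9: hit
1: hit
9: hit
1: hit
3: hit
9: hit
1: hit
3: hit
7: hit
6: miss, evict 7, frames (3 1 2 9 6)
3: hit
9: hit
3: hit
Hits: 14.

14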